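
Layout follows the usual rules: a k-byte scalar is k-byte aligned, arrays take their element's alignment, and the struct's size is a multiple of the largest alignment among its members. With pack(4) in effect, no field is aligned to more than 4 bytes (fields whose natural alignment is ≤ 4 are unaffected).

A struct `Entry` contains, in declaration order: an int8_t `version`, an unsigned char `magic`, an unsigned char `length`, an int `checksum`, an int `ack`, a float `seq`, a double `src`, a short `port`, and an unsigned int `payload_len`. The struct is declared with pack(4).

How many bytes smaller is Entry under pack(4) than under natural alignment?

0

natural layout:
  version at 0 (size 1, align 1) → ends 1
  magic at 1 (size 1, align 1) → ends 2
  length at 2 (size 1, align 1) → ends 3
  pad 1 to align 4 for checksum
  checksum at 4 (size 4, align 4) → ends 8
  ack at 8 (size 4, align 4) → ends 12
  seq at 12 (size 4, align 4) → ends 16
  src at 16 (size 8, align 8) → ends 24
  port at 24 (size 2, align 2) → ends 26
  pad 2 to align 4 for payload_len
  payload_len at 28 (size 4, align 4) → ends 32
  total 32 bytes, alignment 8
packed(4) layout:
  version at 0 (size 1, align 1) → ends 1
  magic at 1 (size 1, align 1) → ends 2
  length at 2 (size 1, align 1) → ends 3
  pad 1 to align 4 for checksum
  checksum at 4 (size 4, align 4) → ends 8
  ack at 8 (size 4, align 4) → ends 12
  seq at 12 (size 4, align 4) → ends 16
  src at 16 (size 8, align 4) → ends 24
  port at 24 (size 2, align 2) → ends 26
  pad 2 to align 4 for payload_len
  payload_len at 28 (size 4, align 4) → ends 32
  total 32 bytes, alignment 4
32 − 32 = 0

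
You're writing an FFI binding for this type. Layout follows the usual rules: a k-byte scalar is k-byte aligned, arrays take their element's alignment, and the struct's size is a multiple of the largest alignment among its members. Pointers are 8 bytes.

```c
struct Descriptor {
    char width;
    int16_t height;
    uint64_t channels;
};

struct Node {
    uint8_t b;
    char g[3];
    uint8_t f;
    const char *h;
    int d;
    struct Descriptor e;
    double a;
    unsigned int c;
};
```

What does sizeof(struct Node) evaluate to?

56

Descriptor: @0: width [1B, align 1] → 1; +1 pad (align 2); @2: height [2B, align 2] → 4; +4 pad (align 8); @8: channels [8B, align 8] → 16; size 16, align 8
@0: b [1B, align 1] → 1
@1: g [3B, align 1] → 4
@4: f [1B, align 1] → 5
+3 pad (align 8)
@8: h [8B, align 8] → 16
@16: d [4B, align 4] → 20
+4 pad (align 8)
@24: e [16B, align 8] → 40
@40: a [8B, align 8] → 48
@48: c [4B, align 4] → 52
+4 tail pad (align 8)
size 56, align 8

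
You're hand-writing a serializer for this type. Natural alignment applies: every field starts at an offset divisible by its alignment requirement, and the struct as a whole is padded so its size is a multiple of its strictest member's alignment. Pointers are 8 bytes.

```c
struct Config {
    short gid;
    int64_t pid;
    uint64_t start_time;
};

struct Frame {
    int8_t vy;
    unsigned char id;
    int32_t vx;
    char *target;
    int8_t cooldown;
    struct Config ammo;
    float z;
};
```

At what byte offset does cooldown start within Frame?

Config: @0: gid [2B, align 2] → 2; +6 pad (align 8); @8: pid [8B, align 8] → 16; @16: start_time [8B, align 8] → 24; size 24, align 8
@0: vy [1B, align 1] → 1
@1: id [1B, align 1] → 2
+2 pad (align 4)
@4: vx [4B, align 4] → 8
@8: target [8B, align 8] → 16
@16: cooldown [1B, align 1] → 17

16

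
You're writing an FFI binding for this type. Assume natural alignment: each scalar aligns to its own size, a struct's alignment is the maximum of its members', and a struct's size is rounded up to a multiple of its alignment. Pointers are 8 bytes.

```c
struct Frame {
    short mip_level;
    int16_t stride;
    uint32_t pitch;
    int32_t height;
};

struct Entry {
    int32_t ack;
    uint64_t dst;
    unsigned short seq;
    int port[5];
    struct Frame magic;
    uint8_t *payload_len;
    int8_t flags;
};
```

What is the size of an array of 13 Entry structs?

936

Frame: mip_level at 0 (size 2, align 2) → ends 2; stride at 2 (size 2, align 2) → ends 4; pitch at 4 (size 4, align 4) → ends 8; height at 8 (size 4, align 4) → ends 12; total 12 bytes, alignment 4
ack at 0 (size 4, align 4) → ends 4
pad 4 to align 8 for dst
dst at 8 (size 8, align 8) → ends 16
seq at 16 (size 2, align 2) → ends 18
pad 2 to align 4 for port
port at 20 (size 20, align 4) → ends 40
magic at 40 (size 12, align 4) → ends 52
pad 4 to align 8 for payload_len
payload_len at 56 (size 8, align 8) → ends 64
flags at 64 (size 1, align 1) → ends 65
tail pad 7 to reach multiple of 8
total 72 bytes, alignment 8
array of 13: 13 × 72 = 936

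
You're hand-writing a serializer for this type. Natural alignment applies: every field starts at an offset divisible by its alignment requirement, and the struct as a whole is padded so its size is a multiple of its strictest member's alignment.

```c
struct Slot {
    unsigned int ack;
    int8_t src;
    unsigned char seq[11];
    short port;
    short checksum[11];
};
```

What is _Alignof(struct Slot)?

4

member alignments: ack=4, src=1, seq=1, port=2, checksum=2
max = 4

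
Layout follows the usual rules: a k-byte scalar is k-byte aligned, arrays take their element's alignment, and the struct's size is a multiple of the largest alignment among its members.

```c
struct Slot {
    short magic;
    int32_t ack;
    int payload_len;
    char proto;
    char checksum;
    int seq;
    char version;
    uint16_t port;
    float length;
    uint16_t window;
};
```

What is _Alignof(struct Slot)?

member alignments: magic=2, ack=4, payload_len=4, proto=1, checksum=1, seq=4, version=1, port=2, length=4, window=2
max = 4

4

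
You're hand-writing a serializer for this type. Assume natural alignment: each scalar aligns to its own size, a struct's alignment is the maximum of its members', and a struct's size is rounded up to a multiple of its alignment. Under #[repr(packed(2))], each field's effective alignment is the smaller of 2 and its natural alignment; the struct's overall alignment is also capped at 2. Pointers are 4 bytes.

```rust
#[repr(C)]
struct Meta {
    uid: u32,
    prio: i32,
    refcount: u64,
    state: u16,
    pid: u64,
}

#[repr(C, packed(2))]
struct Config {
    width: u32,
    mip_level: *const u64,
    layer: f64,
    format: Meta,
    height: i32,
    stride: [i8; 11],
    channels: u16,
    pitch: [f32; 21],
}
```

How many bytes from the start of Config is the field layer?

8

Meta: 0..4  uid  (4B, 4-aligned); 4..8  prio  (4B, 4-aligned); 8..16  refcount  (8B, 8-aligned); 16..18  state  (2B, 2-aligned); 18..24  -- padding (6B); 24..32  pid  (8B, 8-aligned); sizeof = 32, alignof = 8
0..4  width  (4B, 2-aligned)
4..8  mip_level  (4B, 2-aligned)
8..16  layer  (8B, 2-aligned)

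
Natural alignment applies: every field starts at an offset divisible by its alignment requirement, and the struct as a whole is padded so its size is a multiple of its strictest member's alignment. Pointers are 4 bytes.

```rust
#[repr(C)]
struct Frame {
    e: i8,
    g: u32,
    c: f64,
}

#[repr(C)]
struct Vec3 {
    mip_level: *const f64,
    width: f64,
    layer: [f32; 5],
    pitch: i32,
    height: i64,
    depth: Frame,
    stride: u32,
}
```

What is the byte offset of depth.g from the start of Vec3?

Frame: @0: e [1B, align 1] → 1; +3 pad (align 4); @4: g [4B, align 4] → 8; @8: c [8B, align 8] → 16; size 16, align 8
@0: mip_level [4B, align 4] → 4
+4 pad (align 8)
@8: width [8B, align 8] → 16
@16: layer [20B, align 4] → 36
@36: pitch [4B, align 4] → 40
@40: height [8B, align 8] → 48
@48: depth [16B, align 8] → 64
within Frame: g at 4
48 + 4 = 52

52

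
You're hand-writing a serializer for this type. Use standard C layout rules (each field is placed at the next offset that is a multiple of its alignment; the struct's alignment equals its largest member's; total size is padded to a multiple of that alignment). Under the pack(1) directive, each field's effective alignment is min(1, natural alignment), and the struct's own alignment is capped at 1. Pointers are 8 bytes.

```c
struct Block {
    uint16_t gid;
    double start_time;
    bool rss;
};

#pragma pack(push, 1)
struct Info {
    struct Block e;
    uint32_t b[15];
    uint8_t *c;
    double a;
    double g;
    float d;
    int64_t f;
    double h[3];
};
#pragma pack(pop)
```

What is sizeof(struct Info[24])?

3456

Block: gid at 0 (size 2, align 2) → ends 2; pad 6 to align 8 for start_time; start_time at 8 (size 8, align 8) → ends 16; rss at 16 (size 1, align 1) → ends 17; tail pad 7 to reach multiple of 8; total 24 bytes, alignment 8
e at 0 (size 24, align 1) → ends 24
b at 24 (size 60, align 1) → ends 84
c at 84 (size 8, align 1) → ends 92
a at 92 (size 8, align 1) → ends 100
g at 100 (size 8, align 1) → ends 108
d at 108 (size 4, align 1) → ends 112
f at 112 (size 8, align 1) → ends 120
h at 120 (size 24, align 1) → ends 144
total 144 bytes, alignment 1
array of 24: 24 × 144 = 3456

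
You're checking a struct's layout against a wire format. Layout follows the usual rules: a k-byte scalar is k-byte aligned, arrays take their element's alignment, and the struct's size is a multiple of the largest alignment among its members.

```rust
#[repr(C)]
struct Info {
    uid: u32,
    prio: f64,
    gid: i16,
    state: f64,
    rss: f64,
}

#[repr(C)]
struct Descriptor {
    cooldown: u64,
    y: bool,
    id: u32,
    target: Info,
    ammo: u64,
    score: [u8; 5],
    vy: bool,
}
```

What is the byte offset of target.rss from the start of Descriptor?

Info: @0: uid [4B, align 4] → 4; +4 pad (align 8); @8: prio [8B, align 8] → 16; @16: gid [2B, align 2] → 18; +6 pad (align 8); @24: state [8B, align 8] → 32; @32: rss [8B, align 8] → 40; size 40, align 8
@0: cooldown [8B, align 8] → 8
@8: y [1B, align 1] → 9
+3 pad (align 4)
@12: id [4B, align 4] → 16
@16: target [40B, align 8] → 56
within Info: rss at 32
16 + 32 = 48

48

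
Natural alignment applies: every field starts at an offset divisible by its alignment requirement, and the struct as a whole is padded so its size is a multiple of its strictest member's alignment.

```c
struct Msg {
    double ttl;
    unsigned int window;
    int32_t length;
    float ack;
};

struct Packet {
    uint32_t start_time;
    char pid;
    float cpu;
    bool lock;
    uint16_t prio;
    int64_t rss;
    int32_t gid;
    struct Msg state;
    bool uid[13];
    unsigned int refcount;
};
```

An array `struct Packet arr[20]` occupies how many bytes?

Msg: ttl at 0 (size 8, align 8) → ends 8; window at 8 (size 4, align 4) → ends 12; length at 12 (size 4, align 4) → ends 16; ack at 16 (size 4, align 4) → ends 20; tail pad 4 to reach multiple of 8; total 24 bytes, alignment 8
start_time at 0 (size 4, align 4) → ends 4
pid at 4 (size 1, align 1) → ends 5
pad 3 to align 4 for cpu
cpu at 8 (size 4, align 4) → ends 12
lock at 12 (size 1, align 1) → ends 13
pad 1 to align 2 for prio
prio at 14 (size 2, align 2) → ends 16
rss at 16 (size 8, align 8) → ends 24
gid at 24 (size 4, align 4) → ends 28
pad 4 to align 8 for state
state at 32 (size 24, align 8) → ends 56
uid at 56 (size 13, align 1) → ends 69
pad 3 to align 4 for refcount
refcount at 72 (size 4, align 4) → ends 76
tail pad 4 to reach multiple of 8
total 80 bytes, alignment 8
array of 20: 20 × 80 = 1600

1600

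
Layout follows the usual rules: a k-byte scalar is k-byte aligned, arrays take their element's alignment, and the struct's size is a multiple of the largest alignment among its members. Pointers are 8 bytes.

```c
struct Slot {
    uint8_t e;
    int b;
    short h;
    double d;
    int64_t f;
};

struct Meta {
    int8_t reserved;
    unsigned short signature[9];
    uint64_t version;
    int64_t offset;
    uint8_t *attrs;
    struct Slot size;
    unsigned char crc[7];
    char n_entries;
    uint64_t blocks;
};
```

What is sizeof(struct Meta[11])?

Slot: @0: e [1B, align 1] → 1; +3 pad (align 4); @4: b [4B, align 4] → 8; @8: h [2B, align 2] → 10; +6 pad (align 8); @16: d [8B, align 8] → 24; @24: f [8B, align 8] → 32; size 32, align 8
@0: reserved [1B, align 1] → 1
+1 pad (align 2)
@2: signature [18B, align 2] → 20
+4 pad (align 8)
@24: version [8B, align 8] → 32
@32: offset [8B, align 8] → 40
@40: attrs [8B, align 8] → 48
@48: size [32B, align 8] → 80
@80: crc [7B, align 1] → 87
@87: n_entries [1B, align 1] → 88
@88: blocks [8B, align 8] → 96
size 96, align 8
array of 11: 11 × 96 = 1056

1056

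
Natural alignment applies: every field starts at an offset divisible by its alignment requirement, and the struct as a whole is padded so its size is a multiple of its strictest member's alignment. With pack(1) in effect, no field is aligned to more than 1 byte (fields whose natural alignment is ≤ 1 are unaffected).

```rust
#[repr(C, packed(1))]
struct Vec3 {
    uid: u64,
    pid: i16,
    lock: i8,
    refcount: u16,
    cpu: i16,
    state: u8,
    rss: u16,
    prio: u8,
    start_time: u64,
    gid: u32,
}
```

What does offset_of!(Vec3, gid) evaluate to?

27

@0: uid [8B, align 1] → 8
@8: pid [2B, align 1] → 10
@10: lock [1B, align 1] → 11
@11: refcount [2B, align 1] → 13
@13: cpu [2B, align 1] → 15
@15: state [1B, align 1] → 16
@16: rss [2B, align 1] → 18
@18: prio [1B, align 1] → 19
@19: start_time [8B, align 1] → 27
@27: gid [4B, align 1] → 31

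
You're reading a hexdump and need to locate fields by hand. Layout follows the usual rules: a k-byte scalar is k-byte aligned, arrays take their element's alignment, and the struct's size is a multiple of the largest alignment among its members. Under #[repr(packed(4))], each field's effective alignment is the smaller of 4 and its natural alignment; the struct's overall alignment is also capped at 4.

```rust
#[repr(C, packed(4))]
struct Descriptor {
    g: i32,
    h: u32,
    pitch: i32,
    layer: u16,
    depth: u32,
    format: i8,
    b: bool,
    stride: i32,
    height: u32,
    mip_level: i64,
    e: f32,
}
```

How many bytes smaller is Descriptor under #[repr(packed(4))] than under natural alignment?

natural layout:
  @0: g [4B, align 4] → 4
  @4: h [4B, align 4] → 8
  @8: pitch [4B, align 4] → 12
  @12: layer [2B, align 2] → 14
  +2 pad (align 4)
  @16: depth [4B, align 4] → 20
  @20: format [1B, align 1] → 21
  @21: b [1B, align 1] → 22
  +2 pad (align 4)
  @24: stride [4B, align 4] → 28
  @28: height [4B, align 4] → 32
  @32: mip_level [8B, align 8] → 40
  @40: e [4B, align 4] → 44
  +4 tail pad (align 8)
  size 48, align 8
packed(4) layout:
  @0: g [4B, align 4] → 4
  @4: h [4B, align 4] → 8
  @8: pitch [4B, align 4] → 12
  @12: layer [2B, align 2] → 14
  +2 pad (align 4)
  @16: depth [4B, align 4] → 20
  @20: format [1B, align 1] → 21
  @21: b [1B, align 1] → 22
  +2 pad (align 4)
  @24: stride [4B, align 4] → 28
  @28: height [4B, align 4] → 32
  @32: mip_level [8B, align 4] → 40
  @40: e [4B, align 4] → 44
  size 44, align 4
48 − 44 = 4

4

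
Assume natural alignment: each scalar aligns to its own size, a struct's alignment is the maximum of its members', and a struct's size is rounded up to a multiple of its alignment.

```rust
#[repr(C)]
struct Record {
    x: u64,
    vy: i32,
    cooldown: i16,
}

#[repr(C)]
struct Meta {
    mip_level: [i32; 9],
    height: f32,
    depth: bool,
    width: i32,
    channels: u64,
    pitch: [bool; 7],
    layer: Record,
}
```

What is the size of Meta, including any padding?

80 bytes

Record: 0..8  x  (8B, 8-aligned); 8..12  vy  (4B, 4-aligned); 12..14  cooldown  (2B, 2-aligned); 14..16  -- tail padding (2B); sizeof = 16, alignof = 8
0..36  mip_level  (36B, 4-aligned)
36..40  height  (4B, 4-aligned)
40..41  depth  (1B, 1-aligned)
41..44  -- padding (3B)
44..48  width  (4B, 4-aligned)
48..56  channels  (8B, 8-aligned)
56..63  pitch  (7B, 1-aligned)
63..64  -- padding (1B)
64..80  layer  (16B, 8-aligned)
sizeof = 80, alignof = 8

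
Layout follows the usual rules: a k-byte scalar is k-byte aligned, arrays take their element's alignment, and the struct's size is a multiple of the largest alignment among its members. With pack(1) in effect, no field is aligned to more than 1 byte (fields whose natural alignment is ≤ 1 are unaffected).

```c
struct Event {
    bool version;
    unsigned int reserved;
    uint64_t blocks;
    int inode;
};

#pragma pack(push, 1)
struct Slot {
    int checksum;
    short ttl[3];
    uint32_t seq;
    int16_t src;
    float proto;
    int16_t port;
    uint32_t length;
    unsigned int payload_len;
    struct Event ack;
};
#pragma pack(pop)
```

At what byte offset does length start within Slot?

Event: @0: version [1B, align 1] → 1; +3 pad (align 4); @4: reserved [4B, align 4] → 8; @8: blocks [8B, align 8] → 16; @16: inode [4B, align 4] → 20; +4 tail pad (align 8); size 24, align 8
@0: checksum [4B, align 1] → 4
@4: ttl [6B, align 1] → 10
@10: seq [4B, align 1] → 14
@14: src [2B, align 1] → 16
@16: proto [4B, align 1] → 20
@20: port [2B, align 1] → 22
@22: length [4B, align 1] → 26

22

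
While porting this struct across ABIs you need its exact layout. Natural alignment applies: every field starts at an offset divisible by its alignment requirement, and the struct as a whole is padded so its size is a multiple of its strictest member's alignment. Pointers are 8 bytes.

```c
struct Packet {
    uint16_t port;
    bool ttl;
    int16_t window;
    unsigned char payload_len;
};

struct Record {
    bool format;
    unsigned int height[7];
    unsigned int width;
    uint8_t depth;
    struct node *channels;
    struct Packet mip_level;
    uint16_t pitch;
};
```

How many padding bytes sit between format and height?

Packet: @0: port [2B, align 2] → 2; @2: ttl [1B, align 1] → 3; +1 pad (align 2); @4: window [2B, align 2] → 6; @6: payload_len [1B, align 1] → 7; +1 tail pad (align 2); size 8, align 2
@0: format [1B, align 1] → 1
+3 pad (align 4)
@4: height [28B, align 4] → 32

3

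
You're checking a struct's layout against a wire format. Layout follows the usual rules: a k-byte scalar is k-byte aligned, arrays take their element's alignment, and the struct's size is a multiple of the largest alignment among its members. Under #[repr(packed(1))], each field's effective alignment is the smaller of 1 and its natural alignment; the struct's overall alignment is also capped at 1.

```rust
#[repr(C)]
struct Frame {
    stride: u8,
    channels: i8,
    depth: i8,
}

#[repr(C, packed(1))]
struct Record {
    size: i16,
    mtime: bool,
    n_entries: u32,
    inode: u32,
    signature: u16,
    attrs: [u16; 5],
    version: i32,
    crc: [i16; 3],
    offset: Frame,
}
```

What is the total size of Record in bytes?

36 bytes

Frame: @0: stride [1B, align 1] → 1; @1: channels [1B, align 1] → 2; @2: depth [1B, align 1] → 3; size 3, align 1
@0: size [2B, align 1] → 2
@2: mtime [1B, align 1] → 3
@3: n_entries [4B, align 1] → 7
@7: inode [4B, align 1] → 11
@11: signature [2B, align 1] → 13
@13: attrs [10B, align 1] → 23
@23: version [4B, align 1] → 27
@27: crc [6B, align 1] → 33
@33: offset [3B, align 1] → 36
size 36, align 1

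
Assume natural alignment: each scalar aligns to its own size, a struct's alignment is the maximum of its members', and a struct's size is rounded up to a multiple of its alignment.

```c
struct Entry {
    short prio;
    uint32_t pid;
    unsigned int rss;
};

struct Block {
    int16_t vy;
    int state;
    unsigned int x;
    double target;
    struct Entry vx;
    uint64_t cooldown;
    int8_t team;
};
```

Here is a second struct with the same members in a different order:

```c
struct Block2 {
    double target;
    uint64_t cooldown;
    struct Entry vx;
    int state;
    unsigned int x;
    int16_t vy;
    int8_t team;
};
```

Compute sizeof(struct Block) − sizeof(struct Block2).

Entry: 0..2  prio  (2B, 2-aligned); 2..4  -- padding (2B); 4..8  pid  (4B, 4-aligned); 8..12  rss  (4B, 4-aligned); sizeof = 12, alignof = 4
0..2  vy  (2B, 2-aligned)
2..4  -- padding (2B)
4..8  state  (4B, 4-aligned)
8..12  x  (4B, 4-aligned)
12..16  -- padding (4B)
16..24  target  (8B, 8-aligned)
24..36  vx  (12B, 4-aligned)
36..40  -- padding (4B)
40..48  cooldown  (8B, 8-aligned)
48..49  team  (1B, 1-aligned)
49..56  -- tail padding (7B)
sizeof = 56, alignof = 8
— Block2 —
0..8  target  (8B, 8-aligned)
8..16  cooldown  (8B, 8-aligned)
16..28  vx  (12B, 4-aligned)
28..32  state  (4B, 4-aligned)
32..36  x  (4B, 4-aligned)
36..38  vy  (2B, 2-aligned)
38..39  team  (1B, 1-aligned)
39..40  -- tail padding (1B)
sizeof = 40, alignof = 8
56 − 40 = 16

16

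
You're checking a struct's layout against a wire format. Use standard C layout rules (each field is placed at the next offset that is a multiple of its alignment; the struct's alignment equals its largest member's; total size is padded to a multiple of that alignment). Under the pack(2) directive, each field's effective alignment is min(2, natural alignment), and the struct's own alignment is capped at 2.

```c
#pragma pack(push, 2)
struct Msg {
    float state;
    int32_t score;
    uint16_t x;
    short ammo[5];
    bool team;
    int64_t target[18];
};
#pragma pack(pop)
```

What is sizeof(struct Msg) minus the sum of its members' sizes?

1

0..4  state  (4B, 2-aligned)
4..8  score  (4B, 2-aligned)
8..10  x  (2B, 2-aligned)
10..20  ammo  (10B, 2-aligned)
20..21  team  (1B, 1-aligned)
21..22  -- padding (1B)
22..166  target  (144B, 2-aligned)
sizeof = 166, alignof = 2
data bytes 165, size 166 → padding 1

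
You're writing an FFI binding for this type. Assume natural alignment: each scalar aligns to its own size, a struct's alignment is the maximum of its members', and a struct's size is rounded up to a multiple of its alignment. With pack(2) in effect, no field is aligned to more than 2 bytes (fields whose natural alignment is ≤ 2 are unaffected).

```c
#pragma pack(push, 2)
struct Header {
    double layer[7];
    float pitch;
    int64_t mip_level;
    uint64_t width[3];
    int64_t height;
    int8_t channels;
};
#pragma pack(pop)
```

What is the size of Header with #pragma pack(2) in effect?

102

0..56  layer  (56B, 2-aligned)
56..60  pitch  (4B, 2-aligned)
60..68  mip_level  (8B, 2-aligned)
68..92  width  (24B, 2-aligned)
92..100  height  (8B, 2-aligned)
100..101  channels  (1B, 1-aligned)
101..102  -- tail padding (1B)
sizeof = 102, alignof = 2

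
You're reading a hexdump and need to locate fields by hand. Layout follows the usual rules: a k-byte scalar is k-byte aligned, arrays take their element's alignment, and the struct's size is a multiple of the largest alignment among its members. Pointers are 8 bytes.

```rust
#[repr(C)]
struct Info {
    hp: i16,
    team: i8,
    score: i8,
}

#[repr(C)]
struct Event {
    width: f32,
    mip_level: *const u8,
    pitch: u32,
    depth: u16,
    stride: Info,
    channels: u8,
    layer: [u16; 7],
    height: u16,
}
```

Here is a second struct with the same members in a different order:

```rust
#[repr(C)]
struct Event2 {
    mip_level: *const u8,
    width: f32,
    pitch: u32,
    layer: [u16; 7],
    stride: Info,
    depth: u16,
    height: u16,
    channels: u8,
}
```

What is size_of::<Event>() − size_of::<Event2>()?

8

Info: 0..2  hp  (2B, 2-aligned); 2..3  team  (1B, 1-aligned); 3..4  score  (1B, 1-aligned); sizeof = 4, alignof = 2
0..4  width  (4B, 4-aligned)
4..8  -- padding (4B)
8..16  mip_level  (8B, 8-aligned)
16..20  pitch  (4B, 4-aligned)
20..22  depth  (2B, 2-aligned)
22..26  stride  (4B, 2-aligned)
26..27  channels  (1B, 1-aligned)
27..28  -- padding (1B)
28..42  layer  (14B, 2-aligned)
42..44  height  (2B, 2-aligned)
44..48  -- tail padding (4B)
sizeof = 48, alignof = 8
— Event2 —
0..8  mip_level  (8B, 8-aligned)
8..12  width  (4B, 4-aligned)
12..16  pitch  (4B, 4-aligned)
16..30  layer  (14B, 2-aligned)
30..34  stride  (4B, 2-aligned)
34..36  depth  (2B, 2-aligned)
36..38  height  (2B, 2-aligned)
38..39  channels  (1B, 1-aligned)
39..40  -- tail padding (1B)
sizeof = 40, alignof = 8
48 − 40 = 8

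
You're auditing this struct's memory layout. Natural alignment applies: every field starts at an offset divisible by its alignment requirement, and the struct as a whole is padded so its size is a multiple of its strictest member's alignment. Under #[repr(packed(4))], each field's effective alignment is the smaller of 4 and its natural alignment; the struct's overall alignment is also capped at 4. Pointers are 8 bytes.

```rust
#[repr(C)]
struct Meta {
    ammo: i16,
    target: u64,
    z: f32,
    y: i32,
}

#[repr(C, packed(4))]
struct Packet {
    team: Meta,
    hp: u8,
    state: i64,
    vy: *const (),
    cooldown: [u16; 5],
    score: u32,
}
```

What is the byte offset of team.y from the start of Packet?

Meta: @0: ammo [2B, align 2] → 2; +6 pad (align 8); @8: target [8B, align 8] → 16; @16: z [4B, align 4] → 20; @20: y [4B, align 4] → 24; size 24, align 8
@0: team [24B, align 4] → 24
within Meta: y at 20
0 + 20 = 20

20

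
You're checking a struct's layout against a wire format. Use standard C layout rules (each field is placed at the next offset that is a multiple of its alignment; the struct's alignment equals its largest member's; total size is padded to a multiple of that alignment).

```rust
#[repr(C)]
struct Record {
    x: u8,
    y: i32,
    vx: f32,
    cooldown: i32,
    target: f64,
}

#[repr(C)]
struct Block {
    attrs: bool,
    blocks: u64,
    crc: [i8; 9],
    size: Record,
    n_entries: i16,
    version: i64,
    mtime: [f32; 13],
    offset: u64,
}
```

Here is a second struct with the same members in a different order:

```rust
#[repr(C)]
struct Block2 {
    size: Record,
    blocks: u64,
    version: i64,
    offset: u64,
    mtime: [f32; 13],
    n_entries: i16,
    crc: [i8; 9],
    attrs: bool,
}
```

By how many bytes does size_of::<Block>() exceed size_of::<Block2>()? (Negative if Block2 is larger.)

24

Record: @0: x [1B, align 1] → 1; +3 pad (align 4); @4: y [4B, align 4] → 8; @8: vx [4B, align 4] → 12; @12: cooldown [4B, align 4] → 16; @16: target [8B, align 8] → 24; size 24, align 8
@0: attrs [1B, align 1] → 1
+7 pad (align 8)
@8: blocks [8B, align 8] → 16
@16: crc [9B, align 1] → 25
+7 pad (align 8)
@32: size [24B, align 8] → 56
@56: n_entries [2B, align 2] → 58
+6 pad (align 8)
@64: version [8B, align 8] → 72
@72: mtime [52B, align 4] → 124
+4 pad (align 8)
@128: offset [8B, align 8] → 136
size 136, align 8
— Block2 —
@0: size [24B, align 8] → 24
@24: blocks [8B, align 8] → 32
@32: version [8B, align 8] → 40
@40: offset [8B, align 8] → 48
@48: mtime [52B, align 4] → 100
@100: n_entries [2B, align 2] → 102
@102: crc [9B, align 1] → 111
@111: attrs [1B, align 1] → 112
size 112, align 8
136 − 112 = 24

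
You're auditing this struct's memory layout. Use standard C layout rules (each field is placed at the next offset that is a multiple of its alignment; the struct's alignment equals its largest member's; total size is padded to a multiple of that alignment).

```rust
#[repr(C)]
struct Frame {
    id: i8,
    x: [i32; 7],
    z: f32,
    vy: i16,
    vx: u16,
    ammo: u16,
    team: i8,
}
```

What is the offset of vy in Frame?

36

id at 0 (size 1, align 1) → ends 1
pad 3 to align 4 for x
x at 4 (size 28, align 4) → ends 32
z at 32 (size 4, align 4) → ends 36
vy at 36 (size 2, align 2) → ends 38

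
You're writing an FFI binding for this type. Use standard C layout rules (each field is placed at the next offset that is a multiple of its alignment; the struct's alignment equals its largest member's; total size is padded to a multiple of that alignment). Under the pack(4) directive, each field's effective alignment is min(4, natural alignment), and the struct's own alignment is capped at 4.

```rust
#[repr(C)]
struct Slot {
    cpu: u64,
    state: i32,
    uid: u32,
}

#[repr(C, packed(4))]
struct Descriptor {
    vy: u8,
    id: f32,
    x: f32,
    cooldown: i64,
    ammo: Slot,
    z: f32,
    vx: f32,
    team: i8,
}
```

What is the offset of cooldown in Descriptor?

Slot: cpu at 0 (size 8, align 8) → ends 8; state at 8 (size 4, align 4) → ends 12; uid at 12 (size 4, align 4) → ends 16; total 16 bytes, alignment 8
vy at 0 (size 1, align 1) → ends 1
pad 3 to align 4 for id
id at 4 (size 4, align 4) → ends 8
x at 8 (size 4, align 4) → ends 12
cooldown at 12 (size 8, align 4) → ends 20

12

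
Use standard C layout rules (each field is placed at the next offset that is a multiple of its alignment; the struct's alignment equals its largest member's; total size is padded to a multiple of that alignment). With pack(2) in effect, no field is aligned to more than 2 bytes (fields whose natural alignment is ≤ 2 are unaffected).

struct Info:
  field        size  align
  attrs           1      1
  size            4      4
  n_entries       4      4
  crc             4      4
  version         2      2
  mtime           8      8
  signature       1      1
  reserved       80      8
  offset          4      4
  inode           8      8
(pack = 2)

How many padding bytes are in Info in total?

2

attrs at 0 (size 1, align 1) → ends 1
pad 1 to align 2 for size
size at 2 (size 4, align 2) → ends 6
n_entries at 6 (size 4, align 2) → ends 10
crc at 10 (size 4, align 2) → ends 14
version at 14 (size 2, align 2) → ends 16
mtime at 16 (size 8, align 2) → ends 24
signature at 24 (size 1, align 1) → ends 25
pad 1 to align 2 for reserved
reserved at 26 (size 80, align 2) → ends 106
offset at 106 (size 4, align 2) → ends 110
inode at 110 (size 8, align 2) → ends 118
total 118 bytes, alignment 2
data bytes 116, size 118 → padding 2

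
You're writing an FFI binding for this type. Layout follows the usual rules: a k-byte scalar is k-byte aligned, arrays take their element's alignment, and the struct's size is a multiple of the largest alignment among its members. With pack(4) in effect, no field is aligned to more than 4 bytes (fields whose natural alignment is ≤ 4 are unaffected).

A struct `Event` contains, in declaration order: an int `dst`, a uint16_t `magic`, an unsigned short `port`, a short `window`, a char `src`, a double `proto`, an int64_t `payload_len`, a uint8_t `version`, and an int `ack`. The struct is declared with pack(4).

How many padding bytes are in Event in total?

dst at 0 (size 4, align 4) → ends 4
magic at 4 (size 2, align 2) → ends 6
port at 6 (size 2, align 2) → ends 8
window at 8 (size 2, align 2) → ends 10
src at 10 (size 1, align 1) → ends 11
pad 1 to align 4 for proto
proto at 12 (size 8, align 4) → ends 20
payload_len at 20 (size 8, align 4) → ends 28
version at 28 (size 1, align 1) → ends 29
pad 3 to align 4 for ack
ack at 32 (size 4, align 4) → ends 36
total 36 bytes, alignment 4
data bytes 32, size 36 → padding 4

4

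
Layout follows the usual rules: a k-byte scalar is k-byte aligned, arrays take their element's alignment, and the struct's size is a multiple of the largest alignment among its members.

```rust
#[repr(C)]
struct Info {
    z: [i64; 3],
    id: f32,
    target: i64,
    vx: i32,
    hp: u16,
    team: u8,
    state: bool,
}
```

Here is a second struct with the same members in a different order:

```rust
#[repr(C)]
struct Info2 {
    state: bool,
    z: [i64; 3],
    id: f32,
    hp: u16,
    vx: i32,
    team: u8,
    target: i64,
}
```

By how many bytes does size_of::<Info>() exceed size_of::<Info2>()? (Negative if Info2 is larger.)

-8

0..24  z  (24B, 8-aligned)
24..28  id  (4B, 4-aligned)
28..32  -- padding (4B)
32..40  target  (8B, 8-aligned)
40..44  vx  (4B, 4-aligned)
44..46  hp  (2B, 2-aligned)
46..47  team  (1B, 1-aligned)
47..48  state  (1B, 1-aligned)
sizeof = 48, alignof = 8
— Info2 —
0..1  state  (1B, 1-aligned)
1..8  -- padding (7B)
8..32  z  (24B, 8-aligned)
32..36  id  (4B, 4-aligned)
36..38  hp  (2B, 2-aligned)
38..40  -- padding (2B)
40..44  vx  (4B, 4-aligned)
44..45  team  (1B, 1-aligned)
45..48  -- padding (3B)
48..56  target  (8B, 8-aligned)
sizeof = 56, alignof = 8
48 − 56 = -8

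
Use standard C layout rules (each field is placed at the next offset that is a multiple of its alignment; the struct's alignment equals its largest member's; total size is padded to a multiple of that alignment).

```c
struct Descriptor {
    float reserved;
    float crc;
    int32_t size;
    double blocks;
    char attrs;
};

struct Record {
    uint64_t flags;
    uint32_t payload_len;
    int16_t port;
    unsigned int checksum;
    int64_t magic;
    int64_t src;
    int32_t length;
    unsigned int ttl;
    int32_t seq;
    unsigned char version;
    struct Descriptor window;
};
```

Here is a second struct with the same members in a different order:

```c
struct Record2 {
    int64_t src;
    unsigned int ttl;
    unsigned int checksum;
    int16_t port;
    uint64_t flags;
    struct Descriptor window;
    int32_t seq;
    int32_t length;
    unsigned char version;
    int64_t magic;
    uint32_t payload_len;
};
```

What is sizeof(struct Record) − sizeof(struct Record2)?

Descriptor: reserved at 0 (size 4, align 4) → ends 4; crc at 4 (size 4, align 4) → ends 8; size at 8 (size 4, align 4) → ends 12; pad 4 to align 8 for blocks; blocks at 16 (size 8, align 8) → ends 24; attrs at 24 (size 1, align 1) → ends 25; tail pad 7 to reach multiple of 8; total 32 bytes, alignment 8
flags at 0 (size 8, align 8) → ends 8
payload_len at 8 (size 4, align 4) → ends 12
port at 12 (size 2, align 2) → ends 14
pad 2 to align 4 for checksum
checksum at 16 (size 4, align 4) → ends 20
pad 4 to align 8 for magic
magic at 24 (size 8, align 8) → ends 32
src at 32 (size 8, align 8) → ends 40
length at 40 (size 4, align 4) → ends 44
ttl at 44 (size 4, align 4) → ends 48
seq at 48 (size 4, align 4) → ends 52
version at 52 (size 1, align 1) → ends 53
pad 3 to align 8 for window
window at 56 (size 32, align 8) → ends 88
total 88 bytes, alignment 8
— Record2 —
src at 0 (size 8, align 8) → ends 8
ttl at 8 (size 4, align 4) → ends 12
checksum at 12 (size 4, align 4) → ends 16
port at 16 (size 2, align 2) → ends 18
pad 6 to align 8 for flags
flags at 24 (size 8, align 8) → ends 32
window at 32 (size 32, align 8) → ends 64
seq at 64 (size 4, align 4) → ends 68
length at 68 (size 4, align 4) → ends 72
version at 72 (size 1, align 1) → ends 73
pad 7 to align 8 for magic
magic at 80 (size 8, align 8) → ends 88
payload_len at 88 (size 4, align 4) → ends 92
tail pad 4 to reach multiple of 8
total 96 bytes, alignment 8
88 − 96 = -8

-8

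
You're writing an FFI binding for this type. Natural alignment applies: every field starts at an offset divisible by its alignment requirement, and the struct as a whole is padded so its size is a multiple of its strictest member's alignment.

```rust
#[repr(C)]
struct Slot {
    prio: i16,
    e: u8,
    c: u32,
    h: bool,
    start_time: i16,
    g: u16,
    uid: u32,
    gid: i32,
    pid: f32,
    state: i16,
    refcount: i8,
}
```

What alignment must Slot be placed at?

member alignments: prio=2, e=1, c=4, h=1, start_time=2, g=2, uid=4, gid=4, pid=4, state=2, refcount=1
max = 4

4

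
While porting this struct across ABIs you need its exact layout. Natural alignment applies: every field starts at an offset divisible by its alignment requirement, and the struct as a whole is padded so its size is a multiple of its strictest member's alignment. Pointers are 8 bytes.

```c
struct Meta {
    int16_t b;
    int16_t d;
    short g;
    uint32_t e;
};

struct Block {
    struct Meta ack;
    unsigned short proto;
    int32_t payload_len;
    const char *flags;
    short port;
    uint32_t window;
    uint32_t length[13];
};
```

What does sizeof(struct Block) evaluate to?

Meta: @0: b [2B, align 2] → 2; @2: d [2B, align 2] → 4; @4: g [2B, align 2] → 6; +2 pad (align 4); @8: e [4B, align 4] → 12; size 12, align 4
@0: ack [12B, align 4] → 12
@12: proto [2B, align 2] → 14
+2 pad (align 4)
@16: payload_len [4B, align 4] → 20
+4 pad (align 8)
@24: flags [8B, align 8] → 32
@32: port [2B, align 2] → 34
+2 pad (align 4)
@36: window [4B, align 4] → 40
@40: length [52B, align 4] → 92
+4 tail pad (align 8)
size 96, align 8

96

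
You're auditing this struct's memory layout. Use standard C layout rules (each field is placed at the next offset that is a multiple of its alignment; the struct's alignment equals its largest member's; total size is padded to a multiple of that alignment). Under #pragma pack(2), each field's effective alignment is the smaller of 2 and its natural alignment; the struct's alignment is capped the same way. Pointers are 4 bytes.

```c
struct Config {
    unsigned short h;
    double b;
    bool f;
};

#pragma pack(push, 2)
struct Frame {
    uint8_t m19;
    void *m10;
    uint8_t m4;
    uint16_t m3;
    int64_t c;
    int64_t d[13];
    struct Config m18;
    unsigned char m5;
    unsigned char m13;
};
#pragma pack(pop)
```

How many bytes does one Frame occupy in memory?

Config: @0: h [2B, align 2] → 2; +6 pad (align 8); @8: b [8B, align 8] → 16; @16: f [1B, align 1] → 17; +7 tail pad (align 8); size 24, align 8
@0: m19 [1B, align 1] → 1
+1 pad (align 2)
@2: m10 [4B, align 2] → 6
@6: m4 [1B, align 1] → 7
+1 pad (align 2)
@8: m3 [2B, align 2] → 10
@10: c [8B, align 2] → 18
@18: d [104B, align 2] → 122
@122: m18 [24B, align 2] → 146
@146: m5 [1B, align 1] → 147
@147: m13 [1B, align 1] → 148
size 148, align 2

148 bytes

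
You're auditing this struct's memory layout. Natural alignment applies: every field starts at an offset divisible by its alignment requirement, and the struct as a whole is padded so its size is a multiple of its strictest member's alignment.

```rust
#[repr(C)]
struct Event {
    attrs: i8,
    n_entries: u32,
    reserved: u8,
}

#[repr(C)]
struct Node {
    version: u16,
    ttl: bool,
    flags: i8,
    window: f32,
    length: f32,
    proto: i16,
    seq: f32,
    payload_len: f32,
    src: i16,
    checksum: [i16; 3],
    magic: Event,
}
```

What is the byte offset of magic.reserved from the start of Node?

40

Event: @0: attrs [1B, align 1] → 1; +3 pad (align 4); @4: n_entries [4B, align 4] → 8; @8: reserved [1B, align 1] → 9; +3 tail pad (align 4); size 12, align 4
@0: version [2B, align 2] → 2
@2: ttl [1B, align 1] → 3
@3: flags [1B, align 1] → 4
@4: window [4B, align 4] → 8
@8: length [4B, align 4] → 12
@12: proto [2B, align 2] → 14
+2 pad (align 4)
@16: seq [4B, align 4] → 20
@20: payload_len [4B, align 4] → 24
@24: src [2B, align 2] → 26
@26: checksum [6B, align 2] → 32
@32: magic [12B, align 4] → 44
within Event: reserved at 8
32 + 8 = 40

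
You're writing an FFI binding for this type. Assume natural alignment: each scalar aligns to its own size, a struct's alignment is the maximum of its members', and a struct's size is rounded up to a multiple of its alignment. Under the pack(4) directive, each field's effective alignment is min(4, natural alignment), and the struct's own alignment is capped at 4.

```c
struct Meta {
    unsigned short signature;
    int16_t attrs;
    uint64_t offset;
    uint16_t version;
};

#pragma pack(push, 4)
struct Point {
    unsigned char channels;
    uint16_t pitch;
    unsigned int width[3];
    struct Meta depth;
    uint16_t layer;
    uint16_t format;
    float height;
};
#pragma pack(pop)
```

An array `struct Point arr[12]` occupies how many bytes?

Meta: signature at 0 (size 2, align 2) → ends 2; attrs at 2 (size 2, align 2) → ends 4; pad 4 to align 8 for offset; offset at 8 (size 8, align 8) → ends 16; version at 16 (size 2, align 2) → ends 18; tail pad 6 to reach multiple of 8; total 24 bytes, alignment 8
channels at 0 (size 1, align 1) → ends 1
pad 1 to align 2 for pitch
pitch at 2 (size 2, align 2) → ends 4
width at 4 (size 12, align 4) → ends 16
depth at 16 (size 24, align 4) → ends 40
layer at 40 (size 2, align 2) → ends 42
format at 42 (size 2, align 2) → ends 44
height at 44 (size 4, align 4) → ends 48
total 48 bytes, alignment 4
array of 12: 12 × 48 = 576

576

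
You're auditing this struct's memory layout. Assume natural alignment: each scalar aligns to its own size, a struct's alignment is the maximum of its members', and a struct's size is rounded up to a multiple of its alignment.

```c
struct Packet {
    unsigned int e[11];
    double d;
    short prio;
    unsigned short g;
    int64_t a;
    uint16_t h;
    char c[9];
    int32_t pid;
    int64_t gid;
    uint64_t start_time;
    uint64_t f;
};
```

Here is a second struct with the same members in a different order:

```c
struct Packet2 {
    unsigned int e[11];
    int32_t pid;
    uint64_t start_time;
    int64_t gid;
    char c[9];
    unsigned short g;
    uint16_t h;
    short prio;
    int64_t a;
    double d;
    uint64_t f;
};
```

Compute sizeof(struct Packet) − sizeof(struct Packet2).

8

0..44  e  (44B, 4-aligned)
44..48  -- padding (4B)
48..56  d  (8B, 8-aligned)
56..58  prio  (2B, 2-aligned)
58..60  g  (2B, 2-aligned)
60..64  -- padding (4B)
64..72  a  (8B, 8-aligned)
72..74  h  (2B, 2-aligned)
74..83  c  (9B, 1-aligned)
83..84  -- padding (1B)
84..88  pid  (4B, 4-aligned)
88..96  gid  (8B, 8-aligned)
96..104  start_time  (8B, 8-aligned)
104..112  f  (8B, 8-aligned)
sizeof = 112, alignof = 8
— Packet2 —
0..44  e  (44B, 4-aligned)
44..48  pid  (4B, 4-aligned)
48..56  start_time  (8B, 8-aligned)
56..64  gid  (8B, 8-aligned)
64..73  c  (9B, 1-aligned)
73..74  -- padding (1B)
74..76  g  (2B, 2-aligned)
76..78  h  (2B, 2-aligned)
78..80  prio  (2B, 2-aligned)
80..88  a  (8B, 8-aligned)
88..96  d  (8B, 8-aligned)
96..104  f  (8B, 8-aligned)
sizeof = 104, alignof = 8
112 − 104 = 8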